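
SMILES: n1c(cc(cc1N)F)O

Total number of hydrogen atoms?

Hydrogens are implicit in SMILES; fill each atom to its normal valence:
  3 × C (aromatic): no H
  2 × C (aromatic): 1 H each → 2
  1 × F: no H
  1 × N: 2 H
  1 × N (aromatic): no H
  1 × O: 1 H
  Total hydrogens = 5.

5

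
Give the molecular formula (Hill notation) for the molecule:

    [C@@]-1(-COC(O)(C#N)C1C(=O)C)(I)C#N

C8H7IN2O3

Heavy atoms from the SMILES: 8 C, 1 I, 2 N, 3 O.
Implicit hydrogens by atom environment:
  5 × C: no H
  2 × N: no H
  2 × O: no H
  1 × C: 3 H
  1 × C: 2 H
  1 × C: 1 H
  1 × I: no H
  1 × O: 1 H
  Total hydrogens = 7.
Molecular formula: C8H7IN2O3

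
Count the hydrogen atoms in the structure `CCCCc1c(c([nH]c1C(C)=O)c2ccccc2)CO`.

21

Hydrogens are implicit in SMILES; fill each atom to its normal valence:
  5 × C (aromatic): 1 H each → 5
  5 × C (aromatic): no H
  4 × C: 2 H each → 8
  2 × C: 3 H each → 6
  1 × C: no H
  1 × N (aromatic): 1 H
  1 × O: 1 H
  1 × O: no H
  Total hydrogens = 21.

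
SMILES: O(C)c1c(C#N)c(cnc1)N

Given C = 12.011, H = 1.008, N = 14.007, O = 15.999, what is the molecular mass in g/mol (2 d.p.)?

Molecular formula: C7H7N3O.
M = 7×12.011 + 7×1.008 + 3×14.007 + 1×15.999 = 149.15 g/mol.

149.15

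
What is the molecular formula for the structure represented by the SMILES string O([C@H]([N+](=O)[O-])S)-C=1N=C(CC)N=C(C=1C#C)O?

Heavy atoms from the SMILES: 9 C, 3 N, 4 O, 1 S.
Implicit hydrogens by atom environment:
  4 × C (aromatic): no H
  2 × C: 1 H each → 2
  2 × N (aromatic): no H
  2 × O: no H
  1 × C: 3 H
  1 × C: 2 H
  1 × C: no H
  1 × N (charge +1): no H
  1 × O: 1 H
  1 × O (charge -1): no H
  1 × S: 1 H
  Total hydrogens = 9.
Molecular formula: C9H9N3O4S

C9H9N3O4S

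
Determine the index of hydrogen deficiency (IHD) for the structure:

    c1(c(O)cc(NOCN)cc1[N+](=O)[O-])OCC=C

6

Molecular formula from the SMILES: C10H13N3O5.
DoU = (2C + 2 + N − H − X)/2 = (2·10 + 2 + 3 − 13 − 0)/2 = 12/2 = 6.
(Structurally: 1 ring(s) + 5 π bond(s) = 6.)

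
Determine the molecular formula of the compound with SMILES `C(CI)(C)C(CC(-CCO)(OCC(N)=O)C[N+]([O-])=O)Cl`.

Heavy atoms from the SMILES: 11 C, 1 Cl, 1 I, 2 N, 5 O.
Implicit hydrogens by atom environment:
  6 × C: 2 H each → 12
  3 × O: no H
  2 × C: 1 H each → 2
  2 × C: no H
  1 × C: 3 H
  1 × Cl: no H
  1 × I: no H
  1 × N: 2 H
  1 × N (charge +1): no H
  1 × O: 1 H
  1 × O (charge -1): no H
  Total hydrogens = 20.
Molecular formula: C11H20ClIN2O5

C11H20ClIN2O5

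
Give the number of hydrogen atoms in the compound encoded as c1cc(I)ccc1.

Hydrogens are implicit in SMILES; fill each atom to its normal valence:
  5 × C (aromatic): 1 H each → 5
  1 × C (aromatic): no H
  1 × I: no H
  Total hydrogens = 5.

5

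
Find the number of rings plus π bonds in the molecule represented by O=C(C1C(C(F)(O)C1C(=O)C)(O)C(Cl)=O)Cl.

Molecular formula from the SMILES: C8H7Cl2FO5.
DoU = (2C + 2 + N − H − X)/2 = (2·8 + 2 + 0 − 7 − 3)/2 = 8/2 = 4.
(Structurally: 1 ring(s) + 3 π bond(s) = 4.)

4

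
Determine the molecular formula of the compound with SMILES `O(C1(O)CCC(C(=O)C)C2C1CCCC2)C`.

C13H22O3

Heavy atoms from the SMILES: 13 C, 3 O.
Implicit hydrogens by atom environment:
  6 × C: 2 H each → 12
  3 × C: 1 H each → 3
  2 × C: 3 H each → 6
  2 × C: no H
  2 × O: no H
  1 × O: 1 H
  Total hydrogens = 22.
Molecular formula: C13H22O3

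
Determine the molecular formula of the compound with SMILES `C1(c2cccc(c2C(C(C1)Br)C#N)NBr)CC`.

Heavy atoms from the SMILES: 2 Br, 13 C, 2 N.
Implicit hydrogens by atom environment:
  3 × C (aromatic): 1 H each → 3
  3 × C: 1 H each → 3
  3 × C (aromatic): no H
  2 × Br: no H
  2 × C: 2 H each → 4
  1 × C: 3 H
  1 × C: no H
  1 × N: 1 H
  1 × N: no H
  Total hydrogens = 14.
Molecular formula: C13H14Br2N2

C13H14Br2N2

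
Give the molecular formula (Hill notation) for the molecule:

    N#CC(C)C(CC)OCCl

C7H12ClNO

Heavy atoms from the SMILES: 7 C, 1 Cl, 1 N, 1 O.
Implicit hydrogens by atom environment:
  2 × C: 3 H each → 6
  2 × C: 2 H each → 4
  2 × C: 1 H each → 2
  1 × C: no H
  1 × Cl: no H
  1 × N: no H
  1 × O: no H
  Total hydrogens = 12.
Molecular formula: C7H12ClNO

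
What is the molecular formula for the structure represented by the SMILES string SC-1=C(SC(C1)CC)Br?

Heavy atoms from the SMILES: 1 Br, 6 C, 2 S.
Implicit hydrogens by atom environment:
  2 × C: 2 H each → 4
  2 × C: no H
  1 × Br: no H
  1 × C: 3 H
  1 × C: 1 H
  1 × S: 1 H
  1 × S: no H
  Total hydrogens = 9.
Molecular formula: C6H9BrS2

C6H9BrS2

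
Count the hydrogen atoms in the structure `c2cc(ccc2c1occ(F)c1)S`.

7

Hydrogens are implicit in SMILES; fill each atom to its normal valence:
  6 × C (aromatic): 1 H each → 6
  4 × C (aromatic): no H
  1 × F: no H
  1 × O (aromatic): no H
  1 × S: 1 H
  Total hydrogens = 7.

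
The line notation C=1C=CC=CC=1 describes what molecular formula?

Heavy atoms from the SMILES: 6 C.
Implicit hydrogens by atom environment:
  6 × C (aromatic): 1 H each → 6
  Total hydrogens = 6.
Molecular formula: C6H6

C6H6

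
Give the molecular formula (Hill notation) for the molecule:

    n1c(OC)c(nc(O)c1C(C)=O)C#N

Heavy atoms from the SMILES: 8 C, 3 N, 3 O.
Implicit hydrogens by atom environment:
  4 × C (aromatic): no H
  2 × C: 3 H each → 6
  2 × C: no H
  2 × N (aromatic): no H
  2 × O: no H
  1 × N: no H
  1 × O: 1 H
  Total hydrogens = 7.
Molecular formula: C8H7N3O3

C8H7N3O3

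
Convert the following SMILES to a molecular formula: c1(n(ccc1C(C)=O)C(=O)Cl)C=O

C8H6ClNO3

Heavy atoms from the SMILES: 8 C, 1 Cl, 1 N, 3 O.
Implicit hydrogens by atom environment:
  3 × O: no H
  2 × C (aromatic): 1 H each → 2
  2 × C (aromatic): no H
  2 × C: no H
  1 × C: 3 H
  1 × C: 1 H
  1 × Cl: no H
  1 × N (aromatic): no H
  Total hydrogens = 6.
Molecular formula: C8H6ClNO3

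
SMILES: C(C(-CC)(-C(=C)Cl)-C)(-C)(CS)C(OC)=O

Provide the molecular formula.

C11H19ClO2S

Heavy atoms from the SMILES: 11 C, 1 Cl, 2 O, 1 S.
Implicit hydrogens by atom environment:
  4 × C: 3 H each → 12
  4 × C: no H
  3 × C: 2 H each → 6
  2 × O: no H
  1 × Cl: no H
  1 × S: 1 H
  Total hydrogens = 19.
Molecular formula: C11H19ClO2S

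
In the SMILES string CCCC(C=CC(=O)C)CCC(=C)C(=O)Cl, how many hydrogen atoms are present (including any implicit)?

Hydrogens are implicit in SMILES; fill each atom to its normal valence:
  5 × C: 2 H each → 10
  3 × C: 1 H each → 3
  3 × C: no H
  2 × C: 3 H each → 6
  2 × O: no H
  1 × Cl: no H
  Total hydrogens = 19.

19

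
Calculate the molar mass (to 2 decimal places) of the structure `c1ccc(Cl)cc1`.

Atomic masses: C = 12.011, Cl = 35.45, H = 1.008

Molecular formula: C6H5Cl.
M = 6×12.011 + 1×35.45 + 5×1.008 = 112.56 g/mol.

112.56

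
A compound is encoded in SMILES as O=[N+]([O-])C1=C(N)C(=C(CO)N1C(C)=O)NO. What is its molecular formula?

Heavy atoms from the SMILES: 7 C, 4 N, 5 O.
Implicit hydrogens by atom environment:
  4 × C (aromatic): no H
  2 × O: 1 H each → 2
  2 × O: no H
  1 × C: 3 H
  1 × C: 2 H
  1 × C: no H
  1 × N: 2 H
  1 × N: 1 H
  1 × N (aromatic): no H
  1 × N (charge +1): no H
  1 × O (charge -1): no H
  Total hydrogens = 10.
Molecular formula: C7H10N4O5

C7H10N4O5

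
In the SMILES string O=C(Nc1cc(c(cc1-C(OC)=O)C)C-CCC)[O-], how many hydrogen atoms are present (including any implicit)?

Hydrogens are implicit in SMILES; fill each atom to its normal valence:
  4 × C (aromatic): no H
  3 × C: 3 H each → 9
  3 × C: 2 H each → 6
  3 × O: no H
  2 × C (aromatic): 1 H each → 2
  2 × C: no H
  1 × N: 1 H
  1 × O (charge -1): no H
  Total hydrogens = 18.

18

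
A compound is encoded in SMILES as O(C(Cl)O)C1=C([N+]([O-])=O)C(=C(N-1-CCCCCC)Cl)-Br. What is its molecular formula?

C11H15BrCl2N2O4

Heavy atoms from the SMILES: 1 Br, 11 C, 2 Cl, 2 N, 4 O.
Implicit hydrogens by atom environment:
  5 × C: 2 H each → 10
  4 × C (aromatic): no H
  2 × Cl: no H
  2 × O: no H
  1 × Br: no H
  1 × C: 3 H
  1 × C: 1 H
  1 × N (aromatic): no H
  1 × N (charge +1): no H
  1 × O: 1 H
  1 × O (charge -1): no H
  Total hydrogens = 15.
Molecular formula: C11H15BrCl2N2O4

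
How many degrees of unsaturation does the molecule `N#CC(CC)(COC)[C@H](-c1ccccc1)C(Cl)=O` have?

7

Molecular formula from the SMILES: C14H16ClNO2.
DoU = (2C + 2 + N − H − X)/2 = (2·14 + 2 + 1 − 16 − 1)/2 = 14/2 = 7.
(Structurally: 1 ring(s) + 6 π bond(s) = 7.)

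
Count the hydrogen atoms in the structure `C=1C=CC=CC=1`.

6

Hydrogens are implicit in SMILES; fill each atom to its normal valence:
  6 × C (aromatic): 1 H each → 6
  Total hydrogens = 6.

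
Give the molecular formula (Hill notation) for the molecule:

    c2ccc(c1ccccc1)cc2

Heavy atoms from the SMILES: 12 C.
Implicit hydrogens by atom environment:
  10 × C (aromatic): 1 H each → 10
  2 × C (aromatic): no H
  Total hydrogens = 10.
Molecular formula: C12H10

C12H10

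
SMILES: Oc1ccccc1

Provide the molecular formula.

Heavy atoms from the SMILES: 6 C, 1 O.
Implicit hydrogens by atom environment:
  5 × C (aromatic): 1 H each → 5
  1 × C (aromatic): no H
  1 × O: 1 H
  Total hydrogens = 6.
Molecular formula: C6H6O

C6H6O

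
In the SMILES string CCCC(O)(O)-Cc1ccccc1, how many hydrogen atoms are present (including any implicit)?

Hydrogens are implicit in SMILES; fill each atom to its normal valence:
  5 × C (aromatic): 1 H each → 5
  3 × C: 2 H each → 6
  2 × O: 1 H each → 2
  1 × C: 3 H
  1 × C: no H
  1 × C (aromatic): no H
  Total hydrogens = 16.

16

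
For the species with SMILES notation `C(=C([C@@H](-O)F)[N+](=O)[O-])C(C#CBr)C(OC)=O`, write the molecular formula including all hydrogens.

Heavy atoms from the SMILES: 1 Br, 8 C, 1 F, 1 N, 5 O.
Implicit hydrogens by atom environment:
  4 × C: no H
  3 × C: 1 H each → 3
  3 × O: no H
  1 × Br: no H
  1 × C: 3 H
  1 × F: no H
  1 × N (charge +1): no H
  1 × O: 1 H
  1 × O (charge -1): no H
  Total hydrogens = 7.
Molecular formula: C8H7BrFNO5

C8H7BrFNO5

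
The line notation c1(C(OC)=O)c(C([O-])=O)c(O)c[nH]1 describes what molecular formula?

Heavy atoms from the SMILES: 7 C, 1 N, 5 O.
Implicit hydrogens by atom environment:
  3 × C (aromatic): no H
  3 × O: no H
  2 × C: no H
  1 × C: 3 H
  1 × C (aromatic): 1 H
  1 × N (aromatic): 1 H
  1 × O: 1 H
  1 × O (charge -1): no H
  Total hydrogens = 6.
Net charge -1.
Molecular formula: C7H6NO5-

C7H6NO5-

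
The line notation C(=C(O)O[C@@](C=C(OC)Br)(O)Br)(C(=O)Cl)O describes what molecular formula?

C7H7Br2ClO6

Heavy atoms from the SMILES: 2 Br, 7 C, 1 Cl, 6 O.
Implicit hydrogens by atom environment:
  5 × C: no H
  3 × O: 1 H each → 3
  3 × O: no H
  2 × Br: no H
  1 × C: 3 H
  1 × C: 1 H
  1 × Cl: no H
  Total hydrogens = 7.
Molecular formula: C7H7Br2ClO6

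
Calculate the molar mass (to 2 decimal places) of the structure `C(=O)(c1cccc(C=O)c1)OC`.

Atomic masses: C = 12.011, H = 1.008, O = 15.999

Molecular formula: C9H8O3.
M = 9×12.011 + 8×1.008 + 3×15.999 = 164.16 g/mol.

164.16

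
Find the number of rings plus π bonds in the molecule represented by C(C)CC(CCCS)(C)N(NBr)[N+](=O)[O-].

Molecular formula from the SMILES: C8H18BrN3O2S.
DoU = (2C + 2 + N − H − X)/2 = (2·8 + 2 + 3 − 18 − 1)/2 = 2/2 = 1.
(Structurally: 0 ring(s) + 1 π bond(s) = 1.)

1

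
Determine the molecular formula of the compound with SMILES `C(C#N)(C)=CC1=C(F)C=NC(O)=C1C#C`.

C11H7FN2O

Heavy atoms from the SMILES: 11 C, 1 F, 2 N, 1 O.
Implicit hydrogens by atom environment:
  4 × C (aromatic): no H
  3 × C: no H
  2 × C: 1 H each → 2
  1 × C: 3 H
  1 × C (aromatic): 1 H
  1 × F: no H
  1 × N (aromatic): no H
  1 × N: no H
  1 × O: 1 H
  Total hydrogens = 7.
Molecular formula: C11H7FN2O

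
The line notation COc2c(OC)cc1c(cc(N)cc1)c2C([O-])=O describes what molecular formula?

C13H12NO4-

Heavy atoms from the SMILES: 13 C, 1 N, 4 O.
Implicit hydrogens by atom environment:
  6 × C (aromatic): no H
  4 × C (aromatic): 1 H each → 4
  3 × O: no H
  2 × C: 3 H each → 6
  1 × C: no H
  1 × N: 2 H
  1 × O (charge -1): no H
  Total hydrogens = 12.
Net charge -1.
Molecular formula: C13H12NO4-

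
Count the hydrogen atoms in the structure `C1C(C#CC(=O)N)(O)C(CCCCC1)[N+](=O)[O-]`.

Hydrogens are implicit in SMILES; fill each atom to its normal valence:
  6 × C: 2 H each → 12
  4 × C: no H
  2 × O: no H
  1 × C: 1 H
  1 × N: 2 H
  1 × N (charge +1): no H
  1 × O: 1 H
  1 × O (charge -1): no H
  Total hydrogens = 16.

16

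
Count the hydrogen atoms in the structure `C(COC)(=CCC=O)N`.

Hydrogens are implicit in SMILES; fill each atom to its normal valence:
  2 × C: 2 H each → 4
  2 × C: 1 H each → 2
  2 × O: no H
  1 × C: 3 H
  1 × C: no H
  1 × N: 2 H
  Total hydrogens = 11.

11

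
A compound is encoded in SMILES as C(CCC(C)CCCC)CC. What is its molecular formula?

C11H24

Heavy atoms from the SMILES: 11 C.
Implicit hydrogens by atom environment:
  7 × C: 2 H each → 14
  3 × C: 3 H each → 9
  1 × C: 1 H
  Total hydrogens = 24.
Molecular formula: C11H24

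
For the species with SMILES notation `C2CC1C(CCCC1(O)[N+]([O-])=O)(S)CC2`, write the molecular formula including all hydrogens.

C10H17NO3S

Heavy atoms from the SMILES: 10 C, 1 N, 3 O, 1 S.
Implicit hydrogens by atom environment:
  7 × C: 2 H each → 14
  2 × C: no H
  1 × C: 1 H
  1 × N (charge +1): no H
  1 × O: 1 H
  1 × O: no H
  1 × O (charge -1): no H
  1 × S: 1 H
  Total hydrogens = 17.
Molecular formula: C10H17NO3S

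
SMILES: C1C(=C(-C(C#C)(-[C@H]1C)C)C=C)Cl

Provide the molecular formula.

Heavy atoms from the SMILES: 11 C, 1 Cl.
Implicit hydrogens by atom environment:
  4 × C: no H
  3 × C: 1 H each → 3
  2 × C: 3 H each → 6
  2 × C: 2 H each → 4
  1 × Cl: no H
  Total hydrogens = 13.
Molecular formula: C11H13Cl

C11H13Cl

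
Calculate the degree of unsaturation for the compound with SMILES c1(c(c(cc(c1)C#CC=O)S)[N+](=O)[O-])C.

8

Molecular formula from the SMILES: C10H7NO3S.
DoU = (2C + 2 + N − H − X)/2 = (2·10 + 2 + 1 − 7 − 0)/2 = 16/2 = 8.
(Structurally: 1 ring(s) + 7 π bond(s) = 8.)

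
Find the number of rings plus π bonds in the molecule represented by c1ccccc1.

4

Molecular formula from the SMILES: C6H6.
DoU = (2C + 2 + N − H − X)/2 = (2·6 + 2 + 0 − 6 − 0)/2 = 8/2 = 4.
(Structurally: 1 ring(s) + 3 π bond(s) = 4.)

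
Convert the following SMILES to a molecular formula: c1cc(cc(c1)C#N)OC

Heavy atoms from the SMILES: 8 C, 1 N, 1 O.
Implicit hydrogens by atom environment:
  4 × C (aromatic): 1 H each → 4
  2 × C (aromatic): no H
  1 × C: 3 H
  1 × C: no H
  1 × N: no H
  1 × O: no H
  Total hydrogens = 7.
Molecular formula: C8H7NO

C8H7NO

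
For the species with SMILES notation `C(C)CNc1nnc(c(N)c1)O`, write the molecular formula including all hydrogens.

C7H12N4O

Heavy atoms from the SMILES: 7 C, 4 N, 1 O.
Implicit hydrogens by atom environment:
  3 × C (aromatic): no H
  2 × C: 2 H each → 4
  2 × N (aromatic): no H
  1 × C: 3 H
  1 × C (aromatic): 1 H
  1 × N: 2 H
  1 × N: 1 H
  1 × O: 1 H
  Total hydrogens = 12.
Molecular formula: C7H12N4O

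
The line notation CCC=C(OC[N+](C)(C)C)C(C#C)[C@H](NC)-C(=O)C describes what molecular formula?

Heavy atoms from the SMILES: 15 C, 2 N, 2 O.
Implicit hydrogens by atom environment:
  6 × C: 3 H each → 18
  4 × C: 1 H each → 4
  3 × C: no H
  2 × C: 2 H each → 4
  2 × O: no H
  1 × N: 1 H
  1 × N (charge +1): no H
  Total hydrogens = 27.
Net charge +1.
Molecular formula: C15H27N2O2+

C15H27N2O2+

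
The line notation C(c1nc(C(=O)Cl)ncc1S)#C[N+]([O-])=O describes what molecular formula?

C7H2ClN3O3S

Heavy atoms from the SMILES: 7 C, 1 Cl, 3 N, 3 O, 1 S.
Implicit hydrogens by atom environment:
  3 × C (aromatic): no H
  3 × C: no H
  2 × N (aromatic): no H
  2 × O: no H
  1 × C (aromatic): 1 H
  1 × Cl: no H
  1 × N (charge +1): no H
  1 × O (charge -1): no H
  1 × S: 1 H
  Total hydrogens = 2.
Molecular formula: C7H2ClN3O3S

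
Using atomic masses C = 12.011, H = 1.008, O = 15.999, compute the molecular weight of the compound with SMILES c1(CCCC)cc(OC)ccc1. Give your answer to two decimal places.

Molecular formula: C11H16O.
M = 11×12.011 + 16×1.008 + 1×15.999 = 164.25 g/mol.

164.25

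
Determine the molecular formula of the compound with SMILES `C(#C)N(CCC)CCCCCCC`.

Heavy atoms from the SMILES: 12 C, 1 N.
Implicit hydrogens by atom environment:
  8 × C: 2 H each → 16
  2 × C: 3 H each → 6
  1 × C: 1 H
  1 × C: no H
  1 × N: no H
  Total hydrogens = 23.
Molecular formula: C12H23N

C12H23N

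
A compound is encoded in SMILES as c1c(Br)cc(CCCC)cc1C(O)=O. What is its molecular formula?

C11H13BrO2

Heavy atoms from the SMILES: 1 Br, 11 C, 2 O.
Implicit hydrogens by atom environment:
  3 × C: 2 H each → 6
  3 × C (aromatic): 1 H each → 3
  3 × C (aromatic): no H
  1 × Br: no H
  1 × C: 3 H
  1 × C: no H
  1 × O: 1 H
  1 × O: no H
  Total hydrogens = 13.
Molecular formula: C11H13BrO2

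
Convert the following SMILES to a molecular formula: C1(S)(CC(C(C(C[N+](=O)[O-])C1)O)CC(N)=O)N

C9H17N3O4S

Heavy atoms from the SMILES: 9 C, 3 N, 4 O, 1 S.
Implicit hydrogens by atom environment:
  4 × C: 2 H each → 8
  3 × C: 1 H each → 3
  2 × C: no H
  2 × N: 2 H each → 4
  2 × O: no H
  1 × N (charge +1): no H
  1 × O: 1 H
  1 × O (charge -1): no H
  1 × S: 1 H
  Total hydrogens = 17.
Molecular formula: C9H17N3O4S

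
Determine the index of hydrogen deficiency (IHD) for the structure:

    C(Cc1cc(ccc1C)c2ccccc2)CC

8

Molecular formula from the SMILES: C17H20.
DoU = (2C + 2 + N − H − X)/2 = (2·17 + 2 + 0 − 20 − 0)/2 = 16/2 = 8.
(Structurally: 2 ring(s) + 6 π bond(s) = 8.)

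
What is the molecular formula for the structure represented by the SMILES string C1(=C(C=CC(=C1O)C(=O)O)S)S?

C7H6O3S2

Heavy atoms from the SMILES: 7 C, 3 O, 2 S.
Implicit hydrogens by atom environment:
  4 × C (aromatic): no H
  2 × C (aromatic): 1 H each → 2
  2 × O: 1 H each → 2
  2 × S: 1 H each → 2
  1 × C: no H
  1 × O: no H
  Total hydrogens = 6.
Molecular formula: C7H6O3S2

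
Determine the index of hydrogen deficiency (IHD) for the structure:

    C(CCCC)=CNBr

1

Molecular formula from the SMILES: C6H12BrN.
DoU = (2C + 2 + N − H − X)/2 = (2·6 + 2 + 1 − 12 − 1)/2 = 2/2 = 1.
(Structurally: 0 ring(s) + 1 π bond(s) = 1.)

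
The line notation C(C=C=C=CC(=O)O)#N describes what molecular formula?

C6H3NO2

Heavy atoms from the SMILES: 6 C, 1 N, 2 O.
Implicit hydrogens by atom environment:
  4 × C: no H
  2 × C: 1 H each → 2
  1 × N: no H
  1 × O: 1 H
  1 × O: no H
  Total hydrogens = 3.
Molecular formula: C6H3NO2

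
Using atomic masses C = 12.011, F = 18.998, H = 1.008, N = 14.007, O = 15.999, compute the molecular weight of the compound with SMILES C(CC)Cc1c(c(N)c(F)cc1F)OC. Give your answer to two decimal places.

Molecular formula: C11H15F2NO.
M = 11×12.011 + 2×18.998 + 15×1.008 + 1×14.007 + 1×15.999 = 215.24 g/mol.

215.24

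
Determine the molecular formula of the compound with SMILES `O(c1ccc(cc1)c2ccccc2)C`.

C13H12O

Heavy atoms from the SMILES: 13 C, 1 O.
Implicit hydrogens by atom environment:
  9 × C (aromatic): 1 H each → 9
  3 × C (aromatic): no H
  1 × C: 3 H
  1 × O: no H
  Total hydrogens = 12.
Molecular formula: C13H12O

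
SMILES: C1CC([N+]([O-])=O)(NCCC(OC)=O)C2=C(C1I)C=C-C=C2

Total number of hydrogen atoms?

17

Hydrogens are implicit in SMILES; fill each atom to its normal valence:
  4 × C: 2 H each → 8
  4 × C (aromatic): 1 H each → 4
  3 × O: no H
  2 × C (aromatic): no H
  2 × C: no H
  1 × C: 3 H
  1 × C: 1 H
  1 × I: no H
  1 × N: 1 H
  1 × N (charge +1): no H
  1 × O (charge -1): no H
  Total hydrogens = 17.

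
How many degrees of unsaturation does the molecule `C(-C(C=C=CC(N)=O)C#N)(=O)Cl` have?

6

Molecular formula from the SMILES: C7H5ClN2O2.
DoU = (2C + 2 + N − H − X)/2 = (2·7 + 2 + 2 − 5 − 1)/2 = 12/2 = 6.
(Structurally: 0 ring(s) + 6 π bond(s) = 6.)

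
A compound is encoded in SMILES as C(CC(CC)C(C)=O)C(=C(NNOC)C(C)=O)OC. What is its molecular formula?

C13H24N2O4

Heavy atoms from the SMILES: 13 C, 2 N, 4 O.
Implicit hydrogens by atom environment:
  5 × C: 3 H each → 15
  4 × C: no H
  4 × O: no H
  3 × C: 2 H each → 6
  2 × N: 1 H each → 2
  1 × C: 1 H
  Total hydrogens = 24.
Molecular formula: C13H24N2O4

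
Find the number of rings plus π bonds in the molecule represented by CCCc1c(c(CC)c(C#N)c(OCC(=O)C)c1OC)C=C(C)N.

8

Molecular formula from the SMILES: C19H26N2O3.
DoU = (2C + 2 + N − H − X)/2 = (2·19 + 2 + 2 − 26 − 0)/2 = 16/2 = 8.
(Structurally: 1 ring(s) + 7 π bond(s) = 8.)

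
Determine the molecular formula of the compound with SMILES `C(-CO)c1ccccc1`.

Heavy atoms from the SMILES: 8 C, 1 O.
Implicit hydrogens by atom environment:
  5 × C (aromatic): 1 H each → 5
  2 × C: 2 H each → 4
  1 × C (aromatic): no H
  1 × O: 1 H
  Total hydrogens = 10.
Molecular formula: C8H10O

C8H10O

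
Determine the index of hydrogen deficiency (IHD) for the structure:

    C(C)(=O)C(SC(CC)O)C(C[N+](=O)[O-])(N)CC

2

Molecular formula from the SMILES: C10H20N2O4S.
DoU = (2C + 2 + N − H − X)/2 = (2·10 + 2 + 2 − 20 − 0)/2 = 4/2 = 2.
(Structurally: 0 ring(s) + 2 π bond(s) = 2.)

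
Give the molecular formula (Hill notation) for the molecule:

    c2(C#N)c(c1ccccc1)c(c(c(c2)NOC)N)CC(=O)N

C16H16N4O2

Heavy atoms from the SMILES: 16 C, 4 N, 2 O.
Implicit hydrogens by atom environment:
  6 × C (aromatic): 1 H each → 6
  6 × C (aromatic): no H
  2 × C: no H
  2 × N: 2 H each → 4
  2 × O: no H
  1 × C: 3 H
  1 × C: 2 H
  1 × N: 1 H
  1 × N: no H
  Total hydrogens = 16.
Molecular formula: C16H16N4O2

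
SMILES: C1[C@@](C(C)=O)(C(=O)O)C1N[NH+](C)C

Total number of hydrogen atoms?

Hydrogens are implicit in SMILES; fill each atom to its normal valence:
  3 × C: 3 H each → 9
  3 × C: no H
  2 × O: no H
  1 × C: 2 H
  1 × C: 1 H
  1 × N: 1 H
  1 × N (charge +1): 1 H
  1 × O: 1 H
  Total hydrogens = 15.

15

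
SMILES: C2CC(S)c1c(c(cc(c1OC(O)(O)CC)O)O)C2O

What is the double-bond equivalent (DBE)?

5

Molecular formula from the SMILES: C13H18O6S.
DoU = (2C + 2 + N − H − X)/2 = (2·13 + 2 + 0 − 18 − 0)/2 = 10/2 = 5.
(Structurally: 2 ring(s) + 3 π bond(s) = 5.)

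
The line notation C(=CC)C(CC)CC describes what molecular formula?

Heavy atoms from the SMILES: 8 C.
Implicit hydrogens by atom environment:
  3 × C: 3 H each → 9
  3 × C: 1 H each → 3
  2 × C: 2 H each → 4
  Total hydrogens = 16.
Molecular formula: C8H16

C8H16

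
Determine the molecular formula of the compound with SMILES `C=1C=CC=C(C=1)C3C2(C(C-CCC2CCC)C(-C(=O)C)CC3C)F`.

Heavy atoms from the SMILES: 22 C, 1 F, 1 O.
Implicit hydrogens by atom environment:
  6 × C: 2 H each → 12
  5 × C: 1 H each → 5
  5 × C (aromatic): 1 H each → 5
  3 × C: 3 H each → 9
  2 × C: no H
  1 × C (aromatic): no H
  1 × F: no H
  1 × O: no H
  Total hydrogens = 31.
Molecular formula: C22H31FO

C22H31FO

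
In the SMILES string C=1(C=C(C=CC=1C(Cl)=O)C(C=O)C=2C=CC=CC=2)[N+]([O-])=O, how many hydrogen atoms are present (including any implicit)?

Hydrogens are implicit in SMILES; fill each atom to its normal valence:
  8 × C (aromatic): 1 H each → 8
  4 × C (aromatic): no H
  3 × O: no H
  2 × C: 1 H each → 2
  1 × C: no H
  1 × Cl: no H
  1 × N (charge +1): no H
  1 × O (charge -1): no H
  Total hydrogens = 10.

10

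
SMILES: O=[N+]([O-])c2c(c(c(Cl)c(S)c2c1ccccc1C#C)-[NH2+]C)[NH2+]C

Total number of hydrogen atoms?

Hydrogens are implicit in SMILES; fill each atom to its normal valence:
  8 × C (aromatic): no H
  4 × C (aromatic): 1 H each → 4
  2 × C: 3 H each → 6
  2 × N (charge +1): 2 H each → 4
  1 × C: 1 H
  1 × C: no H
  1 × Cl: no H
  1 × N (charge +1): no H
  1 × O: no H
  1 × O (charge -1): no H
  1 × S: 1 H
  Total hydrogens = 16.

16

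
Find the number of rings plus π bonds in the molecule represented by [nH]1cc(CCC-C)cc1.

Molecular formula from the SMILES: C8H13N.
DoU = (2C + 2 + N − H − X)/2 = (2·8 + 2 + 1 − 13 − 0)/2 = 6/2 = 3.
(Structurally: 1 ring(s) + 2 π bond(s) = 3.)

3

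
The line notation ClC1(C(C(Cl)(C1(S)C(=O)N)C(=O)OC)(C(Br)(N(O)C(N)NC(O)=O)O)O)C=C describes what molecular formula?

C12H17BrCl2N4O8S

Heavy atoms from the SMILES: 1 Br, 12 C, 2 Cl, 4 N, 8 O, 1 S.
Implicit hydrogens by atom environment:
  8 × C: no H
  4 × O: 1 H each → 4
  4 × O: no H
  2 × C: 1 H each → 2
  2 × Cl: no H
  2 × N: 2 H each → 4
  1 × Br: no H
  1 × C: 3 H
  1 × C: 2 H
  1 × N: 1 H
  1 × N: no H
  1 × S: 1 H
  Total hydrogens = 17.
Molecular formula: C12H17BrCl2N4O8S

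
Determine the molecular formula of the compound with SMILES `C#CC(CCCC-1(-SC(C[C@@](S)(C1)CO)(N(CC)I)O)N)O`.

Heavy atoms from the SMILES: 14 C, 1 I, 2 N, 3 O, 2 S.
Implicit hydrogens by atom environment:
  7 × C: 2 H each → 14
  4 × C: no H
  3 × O: 1 H each → 3
  2 × C: 1 H each → 2
  1 × C: 3 H
  1 × I: no H
  1 × N: 2 H
  1 × N: no H
  1 × S: 1 H
  1 × S: no H
  Total hydrogens = 25.
Molecular formula: C14H25IN2O3S2

C14H25IN2O3S2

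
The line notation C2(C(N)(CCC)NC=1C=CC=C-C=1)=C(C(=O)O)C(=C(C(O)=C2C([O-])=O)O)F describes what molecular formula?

C18H18FN2O6-

Heavy atoms from the SMILES: 18 C, 1 F, 2 N, 6 O.
Implicit hydrogens by atom environment:
  7 × C (aromatic): no H
  5 × C (aromatic): 1 H each → 5
  3 × C: no H
  3 × O: 1 H each → 3
  2 × C: 2 H each → 4
  2 × O: no H
  1 × C: 3 H
  1 × F: no H
  1 × N: 2 H
  1 × N: 1 H
  1 × O (charge -1): no H
  Total hydrogens = 18.
Net charge -1.
Molecular formula: C18H18FN2O6-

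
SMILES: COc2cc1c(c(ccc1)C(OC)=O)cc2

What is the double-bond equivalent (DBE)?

Molecular formula from the SMILES: C13H12O3.
DoU = (2C + 2 + N − H − X)/2 = (2·13 + 2 + 0 − 12 − 0)/2 = 16/2 = 8.
(Structurally: 2 ring(s) + 6 π bond(s) = 8.)

8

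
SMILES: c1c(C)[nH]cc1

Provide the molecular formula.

C5H7N

Heavy atoms from the SMILES: 5 C, 1 N.
Implicit hydrogens by atom environment:
  3 × C (aromatic): 1 H each → 3
  1 × C: 3 H
  1 × C (aromatic): no H
  1 × N (aromatic): 1 H
  Total hydrogens = 7.
Molecular formula: C5H7N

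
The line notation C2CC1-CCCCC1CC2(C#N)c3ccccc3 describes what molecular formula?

Heavy atoms from the SMILES: 17 C, 1 N.
Implicit hydrogens by atom environment:
  7 × C: 2 H each → 14
  5 × C (aromatic): 1 H each → 5
  2 × C: 1 H each → 2
  2 × C: no H
  1 × C (aromatic): no H
  1 × N: no H
  Total hydrogens = 21.
Molecular formula: C17H21N

C17H21N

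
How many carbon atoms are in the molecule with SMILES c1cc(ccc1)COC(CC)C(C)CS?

13

The symbol for carbon appears 13 times in the SMILES. Lowercase c denotes aromatic carbon and counts toward C.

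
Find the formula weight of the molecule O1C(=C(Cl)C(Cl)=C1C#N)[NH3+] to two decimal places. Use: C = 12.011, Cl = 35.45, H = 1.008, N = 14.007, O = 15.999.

177.99

Molecular formula: C5H3Cl2N2O+.
M = 5×12.011 + 2×35.45 + 3×1.008 + 2×14.007 + 1×15.999 = 177.99 g/mol.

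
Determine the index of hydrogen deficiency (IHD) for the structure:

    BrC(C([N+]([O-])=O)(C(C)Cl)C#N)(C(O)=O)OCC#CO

6

Molecular formula from the SMILES: C9H8BrClN2O6.
DoU = (2C + 2 + N − H − X)/2 = (2·9 + 2 + 2 − 8 − 2)/2 = 12/2 = 6.
(Structurally: 0 ring(s) + 6 π bond(s) = 6.)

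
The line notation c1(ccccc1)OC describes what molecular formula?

C7H8O

Heavy atoms from the SMILES: 7 C, 1 O.
Implicit hydrogens by atom environment:
  5 × C (aromatic): 1 H each → 5
  1 × C: 3 H
  1 × C (aromatic): no H
  1 × O: no H
  Total hydrogens = 8.
Molecular formula: C7H8O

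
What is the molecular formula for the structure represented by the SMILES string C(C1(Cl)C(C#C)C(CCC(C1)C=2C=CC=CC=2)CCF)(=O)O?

C18H20ClFO2

Heavy atoms from the SMILES: 18 C, 1 Cl, 1 F, 2 O.
Implicit hydrogens by atom environment:
  5 × C: 2 H each → 10
  5 × C (aromatic): 1 H each → 5
  4 × C: 1 H each → 4
  3 × C: no H
  1 × C (aromatic): no H
  1 × Cl: no H
  1 × F: no H
  1 × O: 1 H
  1 × O: no H
  Total hydrogens = 20.
Molecular formula: C18H20ClFO2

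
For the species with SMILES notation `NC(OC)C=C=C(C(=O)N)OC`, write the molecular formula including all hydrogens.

Heavy atoms from the SMILES: 7 C, 2 N, 3 O.
Implicit hydrogens by atom environment:
  3 × C: no H
  3 × O: no H
  2 × C: 3 H each → 6
  2 × C: 1 H each → 2
  2 × N: 2 H each → 4
  Total hydrogens = 12.
Molecular formula: C7H12N2O3

C7H12N2O3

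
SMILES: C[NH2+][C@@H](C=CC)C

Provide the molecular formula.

Heavy atoms from the SMILES: 6 C, 1 N.
Implicit hydrogens by atom environment:
  3 × C: 3 H each → 9
  3 × C: 1 H each → 3
  1 × N (charge +1): 2 H
  Total hydrogens = 14.
Net charge +1.
Molecular formula: C6H14N+

C6H14N+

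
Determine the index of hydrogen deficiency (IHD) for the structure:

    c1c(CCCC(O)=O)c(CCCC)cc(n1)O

Molecular formula from the SMILES: C13H19NO3.
DoU = (2C + 2 + N − H − X)/2 = (2·13 + 2 + 1 − 19 − 0)/2 = 10/2 = 5.
(Structurally: 1 ring(s) + 4 π bond(s) = 5.)

5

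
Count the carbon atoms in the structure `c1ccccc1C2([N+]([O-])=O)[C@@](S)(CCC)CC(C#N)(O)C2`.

The symbol for carbon appears 15 times in the SMILES. Lowercase c denotes aromatic carbon and counts toward C.

15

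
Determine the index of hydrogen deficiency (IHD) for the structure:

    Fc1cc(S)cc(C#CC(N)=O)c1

7

Molecular formula from the SMILES: C9H6FNOS.
DoU = (2C + 2 + N − H − X)/2 = (2·9 + 2 + 1 − 6 − 1)/2 = 14/2 = 7.
(Structurally: 1 ring(s) + 6 π bond(s) = 7.)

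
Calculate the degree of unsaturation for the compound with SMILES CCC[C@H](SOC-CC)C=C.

1

Molecular formula from the SMILES: C9H18OS.
DoU = (2C + 2 + N − H − X)/2 = (2·9 + 2 + 0 − 18 − 0)/2 = 2/2 = 1.
(Structurally: 0 ring(s) + 1 π bond(s) = 1.)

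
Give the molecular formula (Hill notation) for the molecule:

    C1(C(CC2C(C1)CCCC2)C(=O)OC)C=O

C13H20O3

Heavy atoms from the SMILES: 13 C, 3 O.
Implicit hydrogens by atom environment:
  6 × C: 2 H each → 12
  5 × C: 1 H each → 5
  3 × O: no H
  1 × C: 3 H
  1 × C: no H
  Total hydrogens = 20.
Molecular formula: C13H20O3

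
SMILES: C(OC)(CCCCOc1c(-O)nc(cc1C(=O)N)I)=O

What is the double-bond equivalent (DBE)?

Molecular formula from the SMILES: C12H15IN2O5.
DoU = (2C + 2 + N − H − X)/2 = (2·12 + 2 + 2 − 15 − 1)/2 = 12/2 = 6.
(Structurally: 1 ring(s) + 5 π bond(s) = 6.)

6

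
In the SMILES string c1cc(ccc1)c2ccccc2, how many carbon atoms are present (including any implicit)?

The symbol for carbon appears 12 times in the SMILES. Lowercase c denotes aromatic carbon and counts toward C.

12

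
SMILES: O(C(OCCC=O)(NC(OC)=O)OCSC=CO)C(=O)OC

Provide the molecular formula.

C11H17NO9S

Heavy atoms from the SMILES: 11 C, 1 N, 9 O, 1 S.
Implicit hydrogens by atom environment:
  8 × O: no H
  3 × C: 2 H each → 6
  3 × C: 1 H each → 3
  3 × C: no H
  2 × C: 3 H each → 6
  1 × N: 1 H
  1 × O: 1 H
  1 × S: no H
  Total hydrogens = 17.
Molecular formula: C11H17NO9S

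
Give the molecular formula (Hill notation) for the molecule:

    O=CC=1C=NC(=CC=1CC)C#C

C10H9NO

Heavy atoms from the SMILES: 10 C, 1 N, 1 O.
Implicit hydrogens by atom environment:
  3 × C (aromatic): no H
  2 × C (aromatic): 1 H each → 2
  2 × C: 1 H each → 2
  1 × C: 3 H
  1 × C: 2 H
  1 × C: no H
  1 × N (aromatic): no H
  1 × O: no H
  Total hydrogens = 9.
Molecular formula: C10H9NO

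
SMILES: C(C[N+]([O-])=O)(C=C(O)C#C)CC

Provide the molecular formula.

C8H11NO3

Heavy atoms from the SMILES: 8 C, 1 N, 3 O.
Implicit hydrogens by atom environment:
  3 × C: 1 H each → 3
  2 × C: 2 H each → 4
  2 × C: no H
  1 × C: 3 H
  1 × N (charge +1): no H
  1 × O: 1 H
  1 × O: no H
  1 × O (charge -1): no H
  Total hydrogens = 11.
Molecular formula: C8H11NO3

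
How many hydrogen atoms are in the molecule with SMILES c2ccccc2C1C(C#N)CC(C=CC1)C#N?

14

Hydrogens are implicit in SMILES; fill each atom to its normal valence:
  5 × C: 1 H each → 5
  5 × C (aromatic): 1 H each → 5
  2 × C: 2 H each → 4
  2 × C: no H
  2 × N: no H
  1 × C (aromatic): no H
  Total hydrogens = 14.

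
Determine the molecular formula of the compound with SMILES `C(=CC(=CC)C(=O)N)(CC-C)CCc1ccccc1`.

C17H23NO

Heavy atoms from the SMILES: 17 C, 1 N, 1 O.
Implicit hydrogens by atom environment:
  5 × C (aromatic): 1 H each → 5
  4 × C: 2 H each → 8
  3 × C: no H
  2 × C: 3 H each → 6
  2 × C: 1 H each → 2
  1 × C (aromatic): no H
  1 × N: 2 H
  1 × O: no H
  Total hydrogens = 23.
Molecular formula: C17H23NO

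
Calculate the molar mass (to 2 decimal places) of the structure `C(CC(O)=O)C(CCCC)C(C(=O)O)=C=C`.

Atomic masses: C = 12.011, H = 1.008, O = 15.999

Molecular formula: C12H18O4.
M = 12×12.011 + 18×1.008 + 4×15.999 = 226.27 g/mol.

226.27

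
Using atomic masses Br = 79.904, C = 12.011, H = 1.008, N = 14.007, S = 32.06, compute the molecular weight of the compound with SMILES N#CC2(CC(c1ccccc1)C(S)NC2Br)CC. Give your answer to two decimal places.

Molecular formula: C14H17BrN2S.
M = 1×79.904 + 14×12.011 + 17×1.008 + 2×14.007 + 1×32.06 = 325.27 g/mol.

325.27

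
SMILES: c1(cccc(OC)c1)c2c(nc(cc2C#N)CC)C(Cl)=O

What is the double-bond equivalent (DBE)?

Molecular formula from the SMILES: C16H13ClN2O2.
DoU = (2C + 2 + N − H − X)/2 = (2·16 + 2 + 2 − 13 − 1)/2 = 22/2 = 11.
(Structurally: 2 ring(s) + 9 π bond(s) = 11.)

11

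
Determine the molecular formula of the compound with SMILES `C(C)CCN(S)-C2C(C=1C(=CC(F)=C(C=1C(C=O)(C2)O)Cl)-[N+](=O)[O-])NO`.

C15H19ClFN3O5S

Heavy atoms from the SMILES: 15 C, 1 Cl, 1 F, 3 N, 5 O, 1 S.
Implicit hydrogens by atom environment:
  5 × C (aromatic): no H
  4 × C: 2 H each → 8
  3 × C: 1 H each → 3
  2 × O: 1 H each → 2
  2 × O: no H
  1 × C: 3 H
  1 × C (aromatic): 1 H
  1 × C: no H
  1 × Cl: no H
  1 × F: no H
  1 × N: 1 H
  1 × N (charge +1): no H
  1 × N: no H
  1 × O (charge -1): no H
  1 × S: 1 H
  Total hydrogens = 19.
Molecular formula: C15H19ClFN3O5S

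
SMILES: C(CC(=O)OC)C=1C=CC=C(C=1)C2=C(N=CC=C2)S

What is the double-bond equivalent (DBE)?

9

Molecular formula from the SMILES: C15H15NO2S.
DoU = (2C + 2 + N − H − X)/2 = (2·15 + 2 + 1 − 15 − 0)/2 = 18/2 = 9.
(Structurally: 2 ring(s) + 7 π bond(s) = 9.)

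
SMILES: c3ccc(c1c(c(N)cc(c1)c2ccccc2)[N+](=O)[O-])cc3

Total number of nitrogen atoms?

2

The symbol for nitrogen appears 2 times in the SMILES.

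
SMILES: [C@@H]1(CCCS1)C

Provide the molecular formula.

C5H10S

Heavy atoms from the SMILES: 5 C, 1 S.
Implicit hydrogens by atom environment:
  3 × C: 2 H each → 6
  1 × C: 3 H
  1 × C: 1 H
  1 × S: no H
  Total hydrogens = 10.
Molecular formula: C5H10S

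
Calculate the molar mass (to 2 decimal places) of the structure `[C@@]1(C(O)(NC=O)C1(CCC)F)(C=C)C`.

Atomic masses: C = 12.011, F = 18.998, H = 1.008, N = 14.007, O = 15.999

201.24

Molecular formula: C10H16FNO2.
M = 10×12.011 + 1×18.998 + 16×1.008 + 1×14.007 + 2×15.999 = 201.24 g/mol.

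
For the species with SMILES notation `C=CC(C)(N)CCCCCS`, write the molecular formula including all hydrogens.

C9H19NS

Heavy atoms from the SMILES: 9 C, 1 N, 1 S.
Implicit hydrogens by atom environment:
  6 × C: 2 H each → 12
  1 × C: 3 H
  1 × C: 1 H
  1 × C: no H
  1 × N: 2 H
  1 × S: 1 H
  Total hydrogens = 19.
Molecular formula: C9H19NS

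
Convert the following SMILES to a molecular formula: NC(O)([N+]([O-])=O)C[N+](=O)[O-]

Heavy atoms from the SMILES: 2 C, 3 N, 5 O.
Implicit hydrogens by atom environment:
  2 × N (charge +1): no H
  2 × O: no H
  2 × O (charge -1): no H
  1 × C: 2 H
  1 × C: no H
  1 × N: 2 H
  1 × O: 1 H
  Total hydrogens = 5.
Molecular formula: C2H5N3O5

C2H5N3O5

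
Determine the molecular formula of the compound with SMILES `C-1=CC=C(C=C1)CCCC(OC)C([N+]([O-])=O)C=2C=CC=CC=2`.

Heavy atoms from the SMILES: 18 C, 1 N, 3 O.
Implicit hydrogens by atom environment:
  10 × C (aromatic): 1 H each → 10
  3 × C: 2 H each → 6
  2 × C: 1 H each → 2
  2 × C (aromatic): no H
  2 × O: no H
  1 × C: 3 H
  1 × N (charge +1): no H
  1 × O (charge -1): no H
  Total hydrogens = 21.
Molecular formula: C18H21NO3

C18H21NO3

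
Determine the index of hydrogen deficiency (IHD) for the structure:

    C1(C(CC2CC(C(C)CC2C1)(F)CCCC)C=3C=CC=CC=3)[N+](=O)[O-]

Molecular formula from the SMILES: C21H30FNO2.
DoU = (2C + 2 + N − H − X)/2 = (2·21 + 2 + 1 − 30 − 1)/2 = 14/2 = 7.
(Structurally: 3 ring(s) + 4 π bond(s) = 7.)

7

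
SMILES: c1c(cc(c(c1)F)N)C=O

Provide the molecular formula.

Heavy atoms from the SMILES: 7 C, 1 F, 1 N, 1 O.
Implicit hydrogens by atom environment:
  3 × C (aromatic): 1 H each → 3
  3 × C (aromatic): no H
  1 × C: 1 H
  1 × F: no H
  1 × N: 2 H
  1 × O: no H
  Total hydrogens = 6.
Molecular formula: C7H6FNO

C7H6FNO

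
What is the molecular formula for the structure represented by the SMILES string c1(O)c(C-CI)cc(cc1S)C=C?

C10H11IOS

Heavy atoms from the SMILES: 10 C, 1 I, 1 O, 1 S.
Implicit hydrogens by atom environment:
  4 × C (aromatic): no H
  3 × C: 2 H each → 6
  2 × C (aromatic): 1 H each → 2
  1 × C: 1 H
  1 × I: no H
  1 × O: 1 H
  1 × S: 1 H
  Total hydrogens = 11.
Molecular formula: C10H11IOS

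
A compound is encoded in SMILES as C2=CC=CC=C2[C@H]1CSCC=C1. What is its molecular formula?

Heavy atoms from the SMILES: 11 C, 1 S.
Implicit hydrogens by atom environment:
  5 × C (aromatic): 1 H each → 5
  3 × C: 1 H each → 3
  2 × C: 2 H each → 4
  1 × C (aromatic): no H
  1 × S: no H
  Total hydrogens = 12.
Molecular formula: C11H12S

C11H12S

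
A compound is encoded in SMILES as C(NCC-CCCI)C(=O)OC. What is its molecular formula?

C8H16INO2

Heavy atoms from the SMILES: 8 C, 1 I, 1 N, 2 O.
Implicit hydrogens by atom environment:
  6 × C: 2 H each → 12
  2 × O: no H
  1 × C: 3 H
  1 × C: no H
  1 × I: no H
  1 × N: 1 H
  Total hydrogens = 16.
Molecular formula: C8H16INO2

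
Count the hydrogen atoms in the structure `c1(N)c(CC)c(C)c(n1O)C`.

14

Hydrogens are implicit in SMILES; fill each atom to its normal valence:
  4 × C (aromatic): no H
  3 × C: 3 H each → 9
  1 × C: 2 H
  1 × N: 2 H
  1 × N (aromatic): no H
  1 × O: 1 H
  Total hydrogens = 14.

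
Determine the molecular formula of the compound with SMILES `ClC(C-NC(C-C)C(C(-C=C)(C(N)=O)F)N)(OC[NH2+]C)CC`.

C14H29ClFN4O2+

Heavy atoms from the SMILES: 14 C, 1 Cl, 1 F, 4 N, 2 O.
Implicit hydrogens by atom environment:
  5 × C: 2 H each → 10
  3 × C: 3 H each → 9
  3 × C: 1 H each → 3
  3 × C: no H
  2 × N: 2 H each → 4
  2 × O: no H
  1 × Cl: no H
  1 × F: no H
  1 × N (charge +1): 2 H
  1 × N: 1 H
  Total hydrogens = 29.
Net charge +1.
Molecular formula: C14H29ClFN4O2+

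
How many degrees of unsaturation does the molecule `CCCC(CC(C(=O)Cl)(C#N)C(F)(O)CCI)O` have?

Molecular formula from the SMILES: C11H16ClFINO3.
DoU = (2C + 2 + N − H − X)/2 = (2·11 + 2 + 1 − 16 − 3)/2 = 6/2 = 3.
(Structurally: 0 ring(s) + 3 π bond(s) = 3.)

3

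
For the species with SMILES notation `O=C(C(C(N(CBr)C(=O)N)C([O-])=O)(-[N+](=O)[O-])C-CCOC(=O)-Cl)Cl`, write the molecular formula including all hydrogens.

C10H11BrCl2N3O8-

Heavy atoms from the SMILES: 1 Br, 10 C, 2 Cl, 3 N, 8 O.
Implicit hydrogens by atom environment:
  6 × O: no H
  5 × C: no H
  4 × C: 2 H each → 8
  2 × Cl: no H
  2 × O (charge -1): no H
  1 × Br: no H
  1 × C: 1 H
  1 × N: 2 H
  1 × N: no H
  1 × N (charge +1): no H
  Total hydrogens = 11.
Net charge -1.
Molecular formula: C10H11BrCl2N3O8-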